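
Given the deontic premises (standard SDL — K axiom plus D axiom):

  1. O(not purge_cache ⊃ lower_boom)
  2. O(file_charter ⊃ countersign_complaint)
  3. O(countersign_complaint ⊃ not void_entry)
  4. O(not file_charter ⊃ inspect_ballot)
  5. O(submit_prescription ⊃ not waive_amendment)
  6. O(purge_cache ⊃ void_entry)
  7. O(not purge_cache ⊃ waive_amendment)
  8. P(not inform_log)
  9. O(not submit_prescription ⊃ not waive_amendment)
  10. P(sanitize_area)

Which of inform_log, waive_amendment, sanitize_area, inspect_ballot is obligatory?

inspect_ballot

Premises 5 and 9 cover both cases: O(submit_prescription ⊃ not waive_amendment) and O(not submit_prescription ⊃ not waive_amendment). Since submit_prescription ∨ not submit_prescription is a tautology, O(not waive_amendment) follows.
The contrapositive of premise 7 (O(not purge_cache ⊃ waive_amendment)) is O(not waive_amendment ⊃ purge_cache), and O(not waive_amendment) is already established, so O(purge_cache).
Applying K to premise 6 (O(purge_cache ⊃ void_entry)) and O(purge_cache) yields O(void_entry).
Premise 3 is O(countersign_complaint ⊃ not void_entry); contrapositively O(void_entry ⊃ not countersign_complaint). Since O(void_entry) holds, K gives O(not countersign_complaint).
Premise 2 is O(file_charter ⊃ countersign_complaint); contrapositively O(not countersign_complaint ⊃ not file_charter). Since O(not countersign_complaint) holds, K gives O(not file_charter).
With premise 4, O(not file_charter ⊃ inspect_ballot), the K-axiom yields O(inspect_ballot).
So O(inspect_ballot) holds — inspect_ballot is obligatory. None of the other listed options is made obligatory by any chain of premises.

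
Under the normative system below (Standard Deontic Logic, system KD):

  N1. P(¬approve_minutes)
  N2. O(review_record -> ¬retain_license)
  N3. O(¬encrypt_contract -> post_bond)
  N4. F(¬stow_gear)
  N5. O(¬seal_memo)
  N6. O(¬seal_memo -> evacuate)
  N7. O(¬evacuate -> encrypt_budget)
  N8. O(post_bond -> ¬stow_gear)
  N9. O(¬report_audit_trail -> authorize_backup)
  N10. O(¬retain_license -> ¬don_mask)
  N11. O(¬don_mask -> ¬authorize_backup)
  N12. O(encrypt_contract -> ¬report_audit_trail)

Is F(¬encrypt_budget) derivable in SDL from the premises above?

Premise 7 is O(¬evacuate -> encrypt_budget), but O(¬evacuate) is not derivable from the premises, so it does not yield O(encrypt_budget).
No other premise forces O(encrypt_budget). An ideal world satisfying every premise can still have ¬encrypt_budget true, so F(¬encrypt_budget) is not derivable.

No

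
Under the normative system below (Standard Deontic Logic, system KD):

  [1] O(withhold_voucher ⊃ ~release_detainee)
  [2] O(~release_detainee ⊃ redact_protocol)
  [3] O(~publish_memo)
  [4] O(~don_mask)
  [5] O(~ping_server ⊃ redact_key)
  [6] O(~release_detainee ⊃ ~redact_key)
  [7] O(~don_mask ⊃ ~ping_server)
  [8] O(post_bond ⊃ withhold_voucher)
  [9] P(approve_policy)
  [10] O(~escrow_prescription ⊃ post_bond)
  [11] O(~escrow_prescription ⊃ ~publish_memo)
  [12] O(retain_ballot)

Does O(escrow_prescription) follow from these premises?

From premise 4 we have O(~don_mask).
Applying K to premise 7 (O(~don_mask ⊃ ~ping_server)) and O(~don_mask) yields O(~ping_server).
From O(~ping_server) and premise 5, O(~ping_server ⊃ redact_key), we obtain O(redact_key).
Premise 6, O(~release_detainee ⊃ ~redact_key), contraposes to O(redact_key ⊃ release_detainee); with O(redact_key) we get O(release_detainee).
Premise 1 is O(withhold_voucher ⊃ ~release_detainee); contrapositively O(release_detainee ⊃ ~withhold_voucher). Since O(release_detainee) holds, K gives O(~withhold_voucher).
Premise 8 is O(post_bond ⊃ withhold_voucher); contrapositively O(~withhold_voucher ⊃ ~post_bond). Since O(~withhold_voucher) holds, K gives O(~post_bond).
Premise 10 is O(~escrow_prescription ⊃ post_bond); contrapositively O(~post_bond ⊃ escrow_prescription). Since O(~post_bond) holds, K gives O(escrow_prescription).
Premises 2, 3, 9, 11, 12 do not contribute to this derivation.
So O(escrow_prescription) follows.

Yes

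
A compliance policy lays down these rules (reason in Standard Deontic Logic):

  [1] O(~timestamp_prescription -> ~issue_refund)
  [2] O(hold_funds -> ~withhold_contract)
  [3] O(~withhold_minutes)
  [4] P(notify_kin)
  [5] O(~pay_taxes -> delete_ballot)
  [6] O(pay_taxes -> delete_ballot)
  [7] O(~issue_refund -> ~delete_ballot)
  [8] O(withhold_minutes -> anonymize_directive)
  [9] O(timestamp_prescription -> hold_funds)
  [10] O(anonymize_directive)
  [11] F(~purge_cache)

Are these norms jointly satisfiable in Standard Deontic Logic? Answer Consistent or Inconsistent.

Consistent

Premise 8 is O(withhold_minutes -> anonymize_directive); even if O(anonymize_directive) held, inferring O(withhold_minutes) would be affirming the consequent — invalid.
So O(withhold_minutes) is not derivable, and the apparent clash with O(~withhold_minutes) does not arise.
A world satisfying every obligation exists (e.g. anonymize_directive=true, delete_ballot=true, hold_funds=true, issue_refund=true, notify_kin=false, pay_taxes=false, purge_cache=true, timestamp_prescription=true, withhold_contract=false, withhold_minutes=false); no atom is both obligatory and forbidden, so the set is consistent.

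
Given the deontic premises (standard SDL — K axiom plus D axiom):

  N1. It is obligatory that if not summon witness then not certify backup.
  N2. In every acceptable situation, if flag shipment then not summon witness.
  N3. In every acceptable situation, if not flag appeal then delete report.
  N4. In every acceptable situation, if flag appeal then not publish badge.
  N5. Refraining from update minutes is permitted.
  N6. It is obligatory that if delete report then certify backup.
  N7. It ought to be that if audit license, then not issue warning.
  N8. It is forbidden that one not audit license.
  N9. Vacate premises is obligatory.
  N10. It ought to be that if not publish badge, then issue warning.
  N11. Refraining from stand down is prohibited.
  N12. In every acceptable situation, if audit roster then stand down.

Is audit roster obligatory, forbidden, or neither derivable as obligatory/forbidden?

Neither

Premise 12 is O(audit_roster → stand_down); even if O(stand_down) held, inferring O(audit_roster) would be affirming the consequent — invalid.
No premise or chain of K-axiom applications forces O(audit_roster), and none forces O(¬audit_roster). So audit_roster is neither obligatory nor forbidden under these norms.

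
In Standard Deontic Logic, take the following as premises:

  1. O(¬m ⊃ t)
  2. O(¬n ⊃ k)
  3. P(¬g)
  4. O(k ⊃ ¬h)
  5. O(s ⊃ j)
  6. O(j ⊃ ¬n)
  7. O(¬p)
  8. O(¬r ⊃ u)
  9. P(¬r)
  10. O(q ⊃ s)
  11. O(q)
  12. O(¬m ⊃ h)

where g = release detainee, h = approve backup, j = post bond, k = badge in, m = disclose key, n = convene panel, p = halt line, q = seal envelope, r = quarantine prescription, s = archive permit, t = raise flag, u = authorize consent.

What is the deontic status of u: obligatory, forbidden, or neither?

Neither

Premise 8 is O(¬r ⊃ u), but O(¬r) is not derivable from the premises (the permission P(¬r) asserts only ¬O(r), not O(¬r)), so it does not yield O(u).
No premise or chain of K-axiom applications forces O(u), and none forces O(¬u). So u is neither obligatory nor forbidden under these norms.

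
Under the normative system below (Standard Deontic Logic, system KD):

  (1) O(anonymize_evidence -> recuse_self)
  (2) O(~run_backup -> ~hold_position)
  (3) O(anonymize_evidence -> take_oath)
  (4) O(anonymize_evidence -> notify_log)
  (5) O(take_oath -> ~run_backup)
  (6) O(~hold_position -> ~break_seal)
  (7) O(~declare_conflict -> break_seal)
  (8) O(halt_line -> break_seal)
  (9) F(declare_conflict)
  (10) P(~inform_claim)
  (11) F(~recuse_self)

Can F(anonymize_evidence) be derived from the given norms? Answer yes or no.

Premise 9 is F(declare_conflict), i.e. O(~declare_conflict).
From O(~declare_conflict) and premise 7, O(~declare_conflict -> break_seal), we obtain O(break_seal).
The contrapositive of premise 6 (O(~hold_position -> ~break_seal)) is O(break_seal -> hold_position), and O(break_seal) is already established, so O(hold_position).
The contrapositive of premise 2 (O(~run_backup -> ~hold_position)) is O(hold_position -> run_backup), and O(hold_position) is already established, so O(run_backup).
Premise 5 is O(take_oath -> ~run_backup); contrapositively O(run_backup -> ~take_oath). Since O(run_backup) holds, K gives O(~take_oath).
The contrapositive of premise 3 (O(anonymize_evidence -> take_oath)) is O(~take_oath -> ~anonymize_evidence), and O(~take_oath) is already established, so O(~anonymize_evidence).
Premises 1, 4, 8, 10, 11 do not contribute to this derivation.
So O(~anonymize_evidence) holds, i.e. F(anonymize_evidence). The claim follows.

Yes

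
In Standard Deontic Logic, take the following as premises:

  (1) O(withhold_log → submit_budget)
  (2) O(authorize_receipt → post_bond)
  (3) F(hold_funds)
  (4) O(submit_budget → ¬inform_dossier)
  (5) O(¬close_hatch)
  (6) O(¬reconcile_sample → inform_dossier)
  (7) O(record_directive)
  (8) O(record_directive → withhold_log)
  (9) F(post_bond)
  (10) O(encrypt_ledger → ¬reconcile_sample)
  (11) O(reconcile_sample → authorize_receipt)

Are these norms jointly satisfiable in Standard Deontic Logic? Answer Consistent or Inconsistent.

Inconsistent

F(post_bond) at premise 9 means O(¬post_bond).
The contrapositive of premise 2 (O(authorize_receipt → post_bond)) is O(¬post_bond → ¬authorize_receipt), and O(¬post_bond) is already established, so O(¬authorize_receipt).
The contrapositive of premise 11 (O(reconcile_sample → authorize_receipt)) is O(¬authorize_receipt → ¬reconcile_sample), and O(¬authorize_receipt) is already established, so O(¬reconcile_sample).
Premise 6 is O(¬reconcile_sample → inform_dossier); since O(¬reconcile_sample), deontic closure gives O(inform_dossier).
Premise 4 is O(submit_budget → ¬inform_dossier); contrapositively O(inform_dossier → ¬submit_budget). Since O(inform_dossier) holds, K gives O(¬submit_budget).
Premise 1, O(withhold_log → submit_budget), contraposes to O(¬submit_budget → ¬withhold_log); with O(¬submit_budget) we get O(¬withhold_log).
The contrapositive of premise 8 (O(record_directive → withhold_log)) is O(¬withhold_log → ¬record_directive), and O(¬withhold_log) is already established, so O(¬record_directive).
However, premise 7 gives O(record_directive).
We now have both O(¬record_directive) and O(record_directive) — record_directive is simultaneously obligatory and forbidden, violating the D-axiom.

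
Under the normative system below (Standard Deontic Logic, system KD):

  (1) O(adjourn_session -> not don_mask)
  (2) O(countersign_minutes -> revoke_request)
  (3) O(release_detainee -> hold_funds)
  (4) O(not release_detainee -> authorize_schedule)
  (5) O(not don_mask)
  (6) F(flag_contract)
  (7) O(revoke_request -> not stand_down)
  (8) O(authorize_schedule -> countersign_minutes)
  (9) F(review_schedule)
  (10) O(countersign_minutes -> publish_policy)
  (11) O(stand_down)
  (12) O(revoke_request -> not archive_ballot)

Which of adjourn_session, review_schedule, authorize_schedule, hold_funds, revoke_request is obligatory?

Premise 11 states O(stand_down) outright.
Premise 7, O(revoke_request -> not stand_down), contraposes to O(stand_down -> not revoke_request); with O(stand_down) we get O(not revoke_request).
Premise 2, O(countersign_minutes -> revoke_request), contraposes to O(not revoke_request -> not countersign_minutes); with O(not revoke_request) we get O(not countersign_minutes).
Premise 8, O(authorize_schedule -> countersign_minutes), contraposes to O(not countersign_minutes -> not authorize_schedule); with O(not countersign_minutes) we get O(not authorize_schedule).
Premise 4 is O(not release_detainee -> authorize_schedule); contrapositively O(not authorize_schedule -> release_detainee). Since O(not authorize_schedule) holds, K gives O(release_detainee).
Applying K to premise 3 (O(release_detainee -> hold_funds)) and O(release_detainee) yields O(hold_funds).
So O(hold_funds) holds — hold_funds is obligatory. None of the other listed options is made obligatory by any chain of premises.

hold_funds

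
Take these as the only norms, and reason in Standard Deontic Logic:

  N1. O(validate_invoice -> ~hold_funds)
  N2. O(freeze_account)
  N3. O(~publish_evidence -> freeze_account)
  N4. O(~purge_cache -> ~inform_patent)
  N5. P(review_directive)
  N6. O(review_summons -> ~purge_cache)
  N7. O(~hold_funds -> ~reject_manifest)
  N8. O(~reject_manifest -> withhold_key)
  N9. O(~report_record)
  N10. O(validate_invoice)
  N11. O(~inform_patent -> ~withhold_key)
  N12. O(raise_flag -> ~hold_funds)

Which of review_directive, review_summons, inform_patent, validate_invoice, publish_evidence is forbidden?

review_summons

Premise 10 gives O(validate_invoice).
With premise 1, O(validate_invoice -> ~hold_funds), the K-axiom yields O(~hold_funds).
Premise 7 is O(~hold_funds -> ~reject_manifest); since O(~hold_funds), deontic closure gives O(~reject_manifest).
With premise 8, O(~reject_manifest -> withhold_key), the K-axiom yields O(withhold_key).
Premise 11, O(~inform_patent -> ~withhold_key), contraposes to O(withhold_key -> inform_patent); with O(withhold_key) we get O(inform_patent).
Premise 4, O(~purge_cache -> ~inform_patent), contraposes to O(inform_patent -> purge_cache); with O(inform_patent) we get O(purge_cache).
Premise 6 is O(review_summons -> ~purge_cache); contrapositively O(purge_cache -> ~review_summons). Since O(purge_cache) holds, K gives O(~review_summons).
So O(~review_summons) holds, i.e. review_summons is forbidden. None of the other listed options is forbidden under the premises.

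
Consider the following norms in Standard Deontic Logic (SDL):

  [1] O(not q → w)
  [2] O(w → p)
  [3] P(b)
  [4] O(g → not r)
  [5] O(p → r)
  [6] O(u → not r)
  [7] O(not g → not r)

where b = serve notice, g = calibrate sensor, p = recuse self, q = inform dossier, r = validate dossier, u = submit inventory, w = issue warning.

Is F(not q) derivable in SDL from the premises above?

Yes

By case analysis on g: premise 4 gives O(g → not r) and premise 7 gives O(not g → not r), so O(not r) either way.
Premise 5 is O(p → r); contrapositively O(not r → not p). Since O(not r) holds, K gives O(not p).
Premise 2 is O(w → p); contrapositively O(not p → not w). Since O(not p) holds, K gives O(not w).
Premise 1 is O(not q → w); contrapositively O(not w → q). Since O(not w) holds, K gives O(q).
Premises 3, 6 do not contribute to this derivation.
So O(q) holds, i.e. F(not q). The claim follows.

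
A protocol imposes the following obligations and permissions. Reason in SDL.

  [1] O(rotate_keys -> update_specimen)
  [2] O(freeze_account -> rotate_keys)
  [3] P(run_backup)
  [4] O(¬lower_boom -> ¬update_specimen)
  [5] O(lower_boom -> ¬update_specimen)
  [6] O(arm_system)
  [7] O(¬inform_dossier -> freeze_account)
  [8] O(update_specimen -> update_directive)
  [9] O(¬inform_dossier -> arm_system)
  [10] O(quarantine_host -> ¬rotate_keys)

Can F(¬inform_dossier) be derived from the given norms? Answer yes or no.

Yes

By case analysis on ¬lower_boom: premise 4 gives O(¬lower_boom -> ¬update_specimen) and premise 5 gives O(lower_boom -> ¬update_specimen), so O(¬update_specimen) either way.
The contrapositive of premise 1 (O(rotate_keys -> update_specimen)) is O(¬update_specimen -> ¬rotate_keys), and O(¬update_specimen) is already established, so O(¬rotate_keys).
Premise 2, O(freeze_account -> rotate_keys), contraposes to O(¬rotate_keys -> ¬freeze_account); with O(¬rotate_keys) we get O(¬freeze_account).
The contrapositive of premise 7 (O(¬inform_dossier -> freeze_account)) is O(¬freeze_account -> inform_dossier), and O(¬freeze_account) is already established, so O(inform_dossier).
Premises 3, 6, 8, 9, 10 do not contribute to this derivation.
So O(inform_dossier) holds, i.e. F(¬inform_dossier). The claim follows.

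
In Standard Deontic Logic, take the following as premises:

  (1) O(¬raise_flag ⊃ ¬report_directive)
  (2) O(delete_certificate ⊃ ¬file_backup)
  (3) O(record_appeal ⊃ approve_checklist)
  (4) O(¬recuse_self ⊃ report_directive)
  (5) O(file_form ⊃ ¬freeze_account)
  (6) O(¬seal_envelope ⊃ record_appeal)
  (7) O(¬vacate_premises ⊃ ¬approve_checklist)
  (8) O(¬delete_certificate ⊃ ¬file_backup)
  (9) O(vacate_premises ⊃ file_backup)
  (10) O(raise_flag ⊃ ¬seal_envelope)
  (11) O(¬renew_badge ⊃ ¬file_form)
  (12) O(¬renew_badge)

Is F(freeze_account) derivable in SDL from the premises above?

Premise 5 is O(file_form ⊃ ¬freeze_account), but O(file_form) is not derivable from the premises, so it does not yield O(¬freeze_account).
No other premise forces O(¬freeze_account). An ideal world satisfying every premise can still have freeze_account true, so F(freeze_account) is not derivable.

No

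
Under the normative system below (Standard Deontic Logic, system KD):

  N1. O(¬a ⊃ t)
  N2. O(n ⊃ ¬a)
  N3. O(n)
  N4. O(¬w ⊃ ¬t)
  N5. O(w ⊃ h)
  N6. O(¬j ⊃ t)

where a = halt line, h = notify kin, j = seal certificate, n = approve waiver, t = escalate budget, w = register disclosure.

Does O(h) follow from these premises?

From premise 3 we have O(n).
Premise 2 is O(n ⊃ ¬a); since O(n), deontic closure gives O(¬a).
Applying K to premise 1 (O(¬a ⊃ t)) and O(¬a) yields O(t).
Premise 4 is O(¬w ⊃ ¬t); contrapositively O(t ⊃ w). Since O(t) holds, K gives O(w).
With premise 5, O(w ⊃ h), the K-axiom yields O(h).
Premise 6 does not contribute to this derivation.
So O(h) follows.

Yes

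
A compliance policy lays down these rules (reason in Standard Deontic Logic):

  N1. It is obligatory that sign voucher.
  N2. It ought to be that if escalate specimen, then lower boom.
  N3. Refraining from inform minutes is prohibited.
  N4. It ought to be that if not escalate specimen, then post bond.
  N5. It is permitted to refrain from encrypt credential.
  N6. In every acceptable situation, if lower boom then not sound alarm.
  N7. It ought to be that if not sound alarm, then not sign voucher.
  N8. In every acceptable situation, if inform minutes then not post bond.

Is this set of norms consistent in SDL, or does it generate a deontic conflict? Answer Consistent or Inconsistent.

From premise 1 we have O(sign_voucher).
The contrapositive of premise 7 (O(¬sound_alarm → ¬sign_voucher)) is O(sign_voucher → sound_alarm), and O(sign_voucher) is already established, so O(sound_alarm).
Premise 6, O(lower_boom → ¬sound_alarm), contraposes to O(sound_alarm → ¬lower_boom); with O(sound_alarm) we get O(¬lower_boom).
Premise 2, O(escalate_specimen → lower_boom), contraposes to O(¬lower_boom → ¬escalate_specimen); with O(¬lower_boom) we get O(¬escalate_specimen).
With premise 4, O(¬escalate_specimen → post_bond), the K-axiom yields O(post_bond).
Premise 8, O(inform_minutes → ¬post_bond), contraposes to O(post_bond → ¬inform_minutes); with O(post_bond) we get O(¬inform_minutes).
But premise 3, F(¬inform_minutes), means O(inform_minutes).
We now have both O(¬inform_minutes) and O(inform_minutes) — inform_minutes is simultaneously obligatory and forbidden, violating the D-axiom.

Inconsistent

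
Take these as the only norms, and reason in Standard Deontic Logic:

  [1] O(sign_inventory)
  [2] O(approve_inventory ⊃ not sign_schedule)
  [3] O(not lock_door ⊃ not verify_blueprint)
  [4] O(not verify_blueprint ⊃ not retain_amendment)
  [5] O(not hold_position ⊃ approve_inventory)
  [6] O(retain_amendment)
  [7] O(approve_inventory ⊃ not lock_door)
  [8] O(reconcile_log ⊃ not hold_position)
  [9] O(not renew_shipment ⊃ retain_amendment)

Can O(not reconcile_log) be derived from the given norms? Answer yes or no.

From premise 6 we have O(retain_amendment).
The contrapositive of premise 4 (O(not verify_blueprint ⊃ not retain_amendment)) is O(retain_amendment ⊃ verify_blueprint), and O(retain_amendment) is already established, so O(verify_blueprint).
The contrapositive of premise 3 (O(not lock_door ⊃ not verify_blueprint)) is O(verify_blueprint ⊃ lock_door), and O(verify_blueprint) is already established, so O(lock_door).
Premise 7 is O(approve_inventory ⊃ not lock_door); contrapositively O(lock_door ⊃ not approve_inventory). Since O(lock_door) holds, K gives O(not approve_inventory).
Premise 5, O(not hold_position ⊃ approve_inventory), contraposes to O(not approve_inventory ⊃ hold_position); with O(not approve_inventory) we get O(hold_position).
Premise 8 is O(reconcile_log ⊃ not hold_position); contrapositively O(hold_position ⊃ not reconcile_log). Since O(hold_position) holds, K gives O(not reconcile_log).
Premises 1, 2, 9 do not contribute to this derivation.
So O(not reconcile_log) follows.

Yes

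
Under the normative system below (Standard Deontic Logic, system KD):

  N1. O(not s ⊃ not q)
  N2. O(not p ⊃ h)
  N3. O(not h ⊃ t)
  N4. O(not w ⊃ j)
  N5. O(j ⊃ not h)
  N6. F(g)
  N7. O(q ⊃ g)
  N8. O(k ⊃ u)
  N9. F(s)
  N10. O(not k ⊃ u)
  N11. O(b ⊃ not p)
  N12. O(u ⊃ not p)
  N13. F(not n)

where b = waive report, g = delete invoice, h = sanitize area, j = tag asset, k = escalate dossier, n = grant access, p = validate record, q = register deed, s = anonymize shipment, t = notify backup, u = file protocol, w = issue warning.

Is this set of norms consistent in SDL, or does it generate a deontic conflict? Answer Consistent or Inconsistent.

Premise 7 is O(q ⊃ g), but O(q) is not derivable from the premises, so it does not yield O(g).
So O(g) is not derivable, and the apparent clash with O(not g) does not arise.
A world satisfying every obligation exists (e.g. b=false, g=false, h=true, j=false, k=false, n=true, p=false, q=false, s=false, t=false, u=true, w=true); no atom is both obligatory and forbidden, so the set is consistent.

Consistent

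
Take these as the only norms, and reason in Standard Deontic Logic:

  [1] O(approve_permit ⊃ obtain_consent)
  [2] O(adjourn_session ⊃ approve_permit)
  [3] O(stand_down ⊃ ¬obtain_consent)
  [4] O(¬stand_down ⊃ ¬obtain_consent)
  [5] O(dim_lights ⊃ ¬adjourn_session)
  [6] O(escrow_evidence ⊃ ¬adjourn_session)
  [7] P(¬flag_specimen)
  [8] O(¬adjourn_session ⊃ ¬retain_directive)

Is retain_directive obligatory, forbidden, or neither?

Forbidden

By case analysis on ¬stand_down: premise 4 gives O(¬stand_down ⊃ ¬obtain_consent) and premise 3 gives O(stand_down ⊃ ¬obtain_consent), so O(¬obtain_consent) either way.
The contrapositive of premise 1 (O(approve_permit ⊃ obtain_consent)) is O(¬obtain_consent ⊃ ¬approve_permit), and O(¬obtain_consent) is already established, so O(¬approve_permit).
The contrapositive of premise 2 (O(adjourn_session ⊃ approve_permit)) is O(¬approve_permit ⊃ ¬adjourn_session), and O(¬approve_permit) is already established, so O(¬adjourn_session).
Applying K to premise 8 (O(¬adjourn_session ⊃ ¬retain_directive)) and O(¬adjourn_session) yields O(¬retain_directive).
Premises 5, 6, 7 do not contribute to this derivation.
Thus O(¬retain_directive), which is F(retain_directive): retain_directive is forbidden.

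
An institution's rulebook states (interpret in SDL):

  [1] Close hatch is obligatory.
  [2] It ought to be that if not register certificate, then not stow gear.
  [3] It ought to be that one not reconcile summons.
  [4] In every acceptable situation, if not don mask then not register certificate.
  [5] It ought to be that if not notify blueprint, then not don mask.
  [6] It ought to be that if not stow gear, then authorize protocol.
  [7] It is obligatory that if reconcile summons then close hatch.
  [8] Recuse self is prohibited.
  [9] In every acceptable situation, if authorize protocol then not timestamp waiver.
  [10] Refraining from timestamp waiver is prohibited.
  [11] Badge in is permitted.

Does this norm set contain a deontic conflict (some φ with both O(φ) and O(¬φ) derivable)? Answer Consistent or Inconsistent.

Consistent

Premise 7 is O(reconcile_summons → close_hatch); even if O(close_hatch) held, inferring O(reconcile_summons) would be affirming the consequent — invalid.
So O(reconcile_summons) is not derivable, and the apparent clash with O(¬reconcile_summons) does not arise.
A world satisfying every obligation exists (e.g. authorize_protocol=false, badge_in=false, close_hatch=true, don_mask=true, notify_blueprint=true, reconcile_summons=false, recuse_self=false, register_certificate=true, stow_gear=true, timestamp_waiver=true); no atom is both obligatory and forbidden, so the set is consistent.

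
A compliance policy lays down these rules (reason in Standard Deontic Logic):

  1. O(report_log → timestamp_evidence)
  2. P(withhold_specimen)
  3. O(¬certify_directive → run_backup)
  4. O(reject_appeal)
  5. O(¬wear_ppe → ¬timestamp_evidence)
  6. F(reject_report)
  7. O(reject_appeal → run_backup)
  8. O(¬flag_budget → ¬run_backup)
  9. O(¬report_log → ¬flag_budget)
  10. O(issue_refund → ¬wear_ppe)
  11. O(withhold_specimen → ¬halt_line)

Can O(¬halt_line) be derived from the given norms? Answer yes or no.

No

Premise 11 is O(withhold_specimen → ¬halt_line), but O(withhold_specimen) is not derivable from the premises (the permission P(withhold_specimen) asserts only ¬O(¬withhold_specimen), not O(withhold_specimen)), so it does not yield O(¬halt_line).
No other premise forces O(¬halt_line). An ideal world satisfying every premise can still have ¬halt_line false, so O(¬halt_line) is not derivable.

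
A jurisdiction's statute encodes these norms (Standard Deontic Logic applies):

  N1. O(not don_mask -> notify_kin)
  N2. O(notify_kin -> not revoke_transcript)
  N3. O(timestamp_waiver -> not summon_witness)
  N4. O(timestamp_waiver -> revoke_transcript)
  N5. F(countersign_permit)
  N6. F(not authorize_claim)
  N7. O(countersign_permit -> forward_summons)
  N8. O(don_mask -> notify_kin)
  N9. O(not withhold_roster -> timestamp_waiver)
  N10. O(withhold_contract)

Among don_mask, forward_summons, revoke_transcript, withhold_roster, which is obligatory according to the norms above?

withhold_roster

Premises 8 and 1 cover both cases: O(don_mask -> notify_kin) and O(not don_mask -> notify_kin). Since don_mask ∨ not don_mask is a tautology, O(notify_kin) follows.
Premise 2 is O(notify_kin -> not revoke_transcript); since O(notify_kin), deontic closure gives O(not revoke_transcript).
Premise 4, O(timestamp_waiver -> revoke_transcript), contraposes to O(not revoke_transcript -> not timestamp_waiver); with O(not revoke_transcript) we get O(not timestamp_waiver).
Premise 9 is O(not withhold_roster -> timestamp_waiver); contrapositively O(not timestamp_waiver -> withhold_roster). Since O(not timestamp_waiver) holds, K gives O(withhold_roster).
So O(withhold_roster) holds — withhold_roster is obligatory. None of the other listed options is made obligatory by any chain of premises.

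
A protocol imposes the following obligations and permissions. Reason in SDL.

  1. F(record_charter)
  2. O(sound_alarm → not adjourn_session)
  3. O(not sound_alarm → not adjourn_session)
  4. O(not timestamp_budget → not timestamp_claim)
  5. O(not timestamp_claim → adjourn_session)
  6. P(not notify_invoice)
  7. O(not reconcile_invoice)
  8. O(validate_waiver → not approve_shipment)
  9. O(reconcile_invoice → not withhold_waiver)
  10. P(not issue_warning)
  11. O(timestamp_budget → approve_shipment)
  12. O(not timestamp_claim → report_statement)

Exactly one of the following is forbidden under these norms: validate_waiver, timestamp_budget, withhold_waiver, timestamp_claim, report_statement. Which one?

Premises 3 and 2 are O(not sound_alarm → not adjourn_session) and O(sound_alarm → not adjourn_session); every ideal world satisfies not sound_alarm or sound_alarm, so in either case not adjourn_session holds — hence O(not adjourn_session).
Premise 5, O(not timestamp_claim → adjourn_session), contraposes to O(not adjourn_session → timestamp_claim); with O(not adjourn_session) we get O(timestamp_claim).
Premise 4 is O(not timestamp_budget → not timestamp_claim); contrapositively O(timestamp_claim → timestamp_budget). Since O(timestamp_claim) holds, K gives O(timestamp_budget).
Premise 11 is O(timestamp_budget → approve_shipment); since O(timestamp_budget), deontic closure gives O(approve_shipment).
Premise 8, O(validate_waiver → not approve_shipment), contraposes to O(approve_shipment → not validate_waiver); with O(approve_shipment) we get O(not validate_waiver).
So O(not validate_waiver) holds, i.e. validate_waiver is forbidden. None of the other listed options is forbidden under the premises.

validate_waiver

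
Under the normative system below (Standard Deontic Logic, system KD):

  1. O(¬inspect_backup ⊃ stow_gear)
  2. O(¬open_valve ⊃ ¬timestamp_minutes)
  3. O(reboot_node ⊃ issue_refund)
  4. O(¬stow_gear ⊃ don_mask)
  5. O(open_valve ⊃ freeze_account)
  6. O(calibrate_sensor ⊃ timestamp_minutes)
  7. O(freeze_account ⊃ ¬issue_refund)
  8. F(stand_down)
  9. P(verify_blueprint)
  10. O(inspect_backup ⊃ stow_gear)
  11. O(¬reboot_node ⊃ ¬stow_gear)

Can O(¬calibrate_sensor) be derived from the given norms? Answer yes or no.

Premises 10 and 1 are O(inspect_backup ⊃ stow_gear) and O(¬inspect_backup ⊃ stow_gear); every ideal world satisfies inspect_backup or ¬inspect_backup, so in either case stow_gear holds — hence O(stow_gear).
The contrapositive of premise 11 (O(¬reboot_node ⊃ ¬stow_gear)) is O(stow_gear ⊃ reboot_node), and O(stow_gear) is already established, so O(reboot_node).
Applying K to premise 3 (O(reboot_node ⊃ issue_refund)) and O(reboot_node) yields O(issue_refund).
The contrapositive of premise 7 (O(freeze_account ⊃ ¬issue_refund)) is O(issue_refund ⊃ ¬freeze_account), and O(issue_refund) is already established, so O(¬freeze_account).
Premise 5 is O(open_valve ⊃ freeze_account); contrapositively O(¬freeze_account ⊃ ¬open_valve). Since O(¬freeze_account) holds, K gives O(¬open_valve).
Premise 2 is O(¬open_valve ⊃ ¬timestamp_minutes); since O(¬open_valve), deontic closure gives O(¬timestamp_minutes).
Premise 6, O(calibrate_sensor ⊃ timestamp_minutes), contraposes to O(¬timestamp_minutes ⊃ ¬calibrate_sensor); with O(¬timestamp_minutes) we get O(¬calibrate_sensor).
Premises 4, 8, 9 do not contribute to this derivation.
So O(¬calibrate_sensor) follows.

Yes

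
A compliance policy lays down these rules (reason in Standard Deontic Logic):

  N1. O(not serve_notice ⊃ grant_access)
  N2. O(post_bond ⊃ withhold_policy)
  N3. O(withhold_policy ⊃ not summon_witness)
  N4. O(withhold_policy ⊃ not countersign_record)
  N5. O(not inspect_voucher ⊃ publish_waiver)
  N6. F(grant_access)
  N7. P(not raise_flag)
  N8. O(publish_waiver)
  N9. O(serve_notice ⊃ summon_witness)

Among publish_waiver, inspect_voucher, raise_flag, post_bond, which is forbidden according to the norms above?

Premise 6 is F(grant_access), i.e. O(not grant_access).
Premise 1, O(not serve_notice ⊃ grant_access), contraposes to O(not grant_access ⊃ serve_notice); with O(not grant_access) we get O(serve_notice).
From O(serve_notice) and premise 9, O(serve_notice ⊃ summon_witness), we obtain O(summon_witness).
The contrapositive of premise 3 (O(withhold_policy ⊃ not summon_witness)) is O(summon_witness ⊃ not withhold_policy), and O(summon_witness) is already established, so O(not withhold_policy).
The contrapositive of premise 2 (O(post_bond ⊃ withhold_policy)) is O(not withhold_policy ⊃ not post_bond), and O(not withhold_policy) is already established, so O(not post_bond).
So O(not post_bond) holds, i.e. post_bond is forbidden. None of the other listed options is forbidden under the premises.

post_bond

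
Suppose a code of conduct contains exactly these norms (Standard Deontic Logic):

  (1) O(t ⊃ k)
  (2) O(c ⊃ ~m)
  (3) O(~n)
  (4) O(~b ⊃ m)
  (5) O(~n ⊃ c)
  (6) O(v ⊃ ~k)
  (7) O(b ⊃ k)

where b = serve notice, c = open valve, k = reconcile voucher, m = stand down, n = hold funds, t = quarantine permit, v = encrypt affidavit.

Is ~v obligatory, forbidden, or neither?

Premise 3 states O(~n) outright.
From O(~n) and premise 5, O(~n ⊃ c), we obtain O(c).
From O(c) and premise 2, O(c ⊃ ~m), we obtain O(~m).
Premise 4, O(~b ⊃ m), contraposes to O(~m ⊃ b); with O(~m) we get O(b).
Applying K to premise 7 (O(b ⊃ k)) and O(b) yields O(k).
Premise 6 is O(v ⊃ ~k); contrapositively O(k ⊃ ~v). Since O(k) holds, K gives O(~v).
Premise 1 does not contribute to this derivation.
Hence ~v is obligatory.

Obligatory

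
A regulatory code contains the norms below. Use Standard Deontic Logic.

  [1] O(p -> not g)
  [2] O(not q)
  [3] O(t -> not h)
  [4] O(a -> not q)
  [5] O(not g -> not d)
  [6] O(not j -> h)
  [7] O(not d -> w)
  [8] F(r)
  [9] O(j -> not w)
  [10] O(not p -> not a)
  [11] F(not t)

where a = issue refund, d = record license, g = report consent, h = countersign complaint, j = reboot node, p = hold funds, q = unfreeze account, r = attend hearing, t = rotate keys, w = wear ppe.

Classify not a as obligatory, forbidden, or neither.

F(not t) at premise 11 means O(t).
Premise 3 is O(t -> not h); since O(t), deontic closure gives O(not h).
The contrapositive of premise 6 (O(not j -> h)) is O(not h -> j), and O(not h) is already established, so O(j).
Applying K to premise 9 (O(j -> not w)) and O(j) yields O(not w).
Premise 7, O(not d -> w), contraposes to O(not w -> d); with O(not w) we get O(d).
The contrapositive of premise 5 (O(not g -> not d)) is O(d -> g), and O(d) is already established, so O(g).
The contrapositive of premise 1 (O(p -> not g)) is O(g -> not p), and O(g) is already established, so O(not p).
From O(not p) and premise 10, O(not p -> not a), we obtain O(not a).
Premises 2, 4, 8 do not contribute to this derivation.
Hence not a is obligatory.

Obligatory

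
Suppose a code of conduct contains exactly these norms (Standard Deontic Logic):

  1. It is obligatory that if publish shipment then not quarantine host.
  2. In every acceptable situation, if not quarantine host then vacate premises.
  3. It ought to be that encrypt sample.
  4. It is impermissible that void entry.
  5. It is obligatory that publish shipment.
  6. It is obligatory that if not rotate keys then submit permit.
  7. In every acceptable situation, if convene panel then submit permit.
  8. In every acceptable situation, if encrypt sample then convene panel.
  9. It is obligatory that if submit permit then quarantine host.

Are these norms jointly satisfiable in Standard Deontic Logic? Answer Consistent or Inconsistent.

Inconsistent

Premise 3 gives O(encrypt_sample).
Premise 8 is O(encrypt_sample → convene_panel); since O(encrypt_sample), deontic closure gives O(convene_panel).
With premise 7, O(convene_panel → submit_permit), the K-axiom yields O(submit_permit).
From O(submit_permit) and premise 9, O(submit_permit → quarantine_host), we obtain O(quarantine_host).
The contrapositive of premise 1 (O(publish_shipment → ¬quarantine_host)) is O(quarantine_host → ¬publish_shipment), and O(quarantine_host) is already established, so O(¬publish_shipment).
However, premise 5 gives O(publish_shipment).
We now have both O(¬publish_shipment) and O(publish_shipment) — publish_shipment is simultaneously obligatory and forbidden, violating the D-axiom.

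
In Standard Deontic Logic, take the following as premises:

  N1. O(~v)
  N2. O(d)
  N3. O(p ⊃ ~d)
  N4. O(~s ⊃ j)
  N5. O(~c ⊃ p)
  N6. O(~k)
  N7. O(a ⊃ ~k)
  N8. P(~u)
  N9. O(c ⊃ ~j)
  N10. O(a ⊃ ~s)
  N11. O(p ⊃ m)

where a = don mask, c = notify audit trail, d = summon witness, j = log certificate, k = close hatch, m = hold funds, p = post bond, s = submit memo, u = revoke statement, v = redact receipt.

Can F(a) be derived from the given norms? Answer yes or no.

Premise 2 states O(d) outright.
Premise 3, O(p ⊃ ~d), contraposes to O(d ⊃ ~p); with O(d) we get O(~p).
The contrapositive of premise 5 (O(~c ⊃ p)) is O(~p ⊃ c), and O(~p) is already established, so O(c).
Applying K to premise 9 (O(c ⊃ ~j)) and O(c) yields O(~j).
Premise 4, O(~s ⊃ j), contraposes to O(~j ⊃ s); with O(~j) we get O(s).
The contrapositive of premise 10 (O(a ⊃ ~s)) is O(s ⊃ ~a), and O(s) is already established, so O(~a).
Premises 1, 6, 7, 8, 11 do not contribute to this derivation.
So O(~a) holds, i.e. F(a). The claim follows.

Yes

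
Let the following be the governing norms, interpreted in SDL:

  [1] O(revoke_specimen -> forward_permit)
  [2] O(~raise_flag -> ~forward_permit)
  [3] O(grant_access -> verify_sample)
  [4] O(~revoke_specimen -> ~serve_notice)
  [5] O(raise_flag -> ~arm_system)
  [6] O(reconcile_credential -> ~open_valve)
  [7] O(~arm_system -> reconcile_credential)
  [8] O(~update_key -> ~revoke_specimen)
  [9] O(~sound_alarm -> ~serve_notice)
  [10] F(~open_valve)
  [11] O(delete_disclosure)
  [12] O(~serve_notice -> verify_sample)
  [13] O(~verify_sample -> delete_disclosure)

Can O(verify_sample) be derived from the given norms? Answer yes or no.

Yes

Premise 10, F(~open_valve), is equivalent to O(open_valve).
The contrapositive of premise 6 (O(reconcile_credential -> ~open_valve)) is O(open_valve -> ~reconcile_credential), and O(open_valve) is already established, so O(~reconcile_credential).
Premise 7 is O(~arm_system -> reconcile_credential); contrapositively O(~reconcile_credential -> arm_system). Since O(~reconcile_credential) holds, K gives O(arm_system).
Premise 5, O(raise_flag -> ~arm_system), contraposes to O(arm_system -> ~raise_flag); with O(arm_system) we get O(~raise_flag).
Premise 2 is O(~raise_flag -> ~forward_permit); since O(~raise_flag), deontic closure gives O(~forward_permit).
Premise 1 is O(revoke_specimen -> forward_permit); contrapositively O(~forward_permit -> ~revoke_specimen). Since O(~forward_permit) holds, K gives O(~revoke_specimen).
With premise 4, O(~revoke_specimen -> ~serve_notice), the K-axiom yields O(~serve_notice).
Applying K to premise 12 (O(~serve_notice -> verify_sample)) and O(~serve_notice) yields O(verify_sample).
Premises 3, 8, 9, 11, 13 do not contribute to this derivation.
So O(verify_sample) follows.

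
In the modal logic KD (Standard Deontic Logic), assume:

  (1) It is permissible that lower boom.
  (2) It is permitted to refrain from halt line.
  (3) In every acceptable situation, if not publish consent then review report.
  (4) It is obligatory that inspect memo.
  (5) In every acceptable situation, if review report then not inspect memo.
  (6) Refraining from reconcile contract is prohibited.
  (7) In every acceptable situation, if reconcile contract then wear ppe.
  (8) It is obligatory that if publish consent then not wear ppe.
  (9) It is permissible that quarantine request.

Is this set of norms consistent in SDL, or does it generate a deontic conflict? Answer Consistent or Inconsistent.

Premise 4 gives O(inspect_memo).
The contrapositive of premise 5 (O(review_report → ¬inspect_memo)) is O(inspect_memo → ¬review_report), and O(inspect_memo) is already established, so O(¬review_report).
Premise 3, O(¬publish_consent → review_report), contraposes to O(¬review_report → publish_consent); with O(¬review_report) we get O(publish_consent).
From O(publish_consent) and premise 8, O(publish_consent → ¬wear_ppe), we obtain O(¬wear_ppe).
Premise 7 is O(reconcile_contract → wear_ppe); contrapositively O(¬wear_ppe → ¬reconcile_contract). Since O(¬wear_ppe) holds, K gives O(¬reconcile_contract).
But premise 6, F(¬reconcile_contract), means O(reconcile_contract).
We now have both O(¬reconcile_contract) and O(reconcile_contract) — reconcile_contract is simultaneously obligatory and forbidden, violating the D-axiom.

Inconsistent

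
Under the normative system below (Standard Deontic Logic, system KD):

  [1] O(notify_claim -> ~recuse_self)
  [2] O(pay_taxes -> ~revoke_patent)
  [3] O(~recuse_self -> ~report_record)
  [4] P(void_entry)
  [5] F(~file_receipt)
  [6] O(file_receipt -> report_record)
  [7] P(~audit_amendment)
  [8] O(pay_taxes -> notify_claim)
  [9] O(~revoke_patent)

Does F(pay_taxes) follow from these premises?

Yes

Premise 5 is F(~file_receipt), i.e. O(file_receipt).
Applying K to premise 6 (O(file_receipt -> report_record)) and O(file_receipt) yields O(report_record).
Premise 3, O(~recuse_self -> ~report_record), contraposes to O(report_record -> recuse_self); with O(report_record) we get O(recuse_self).
Premise 1 is O(notify_claim -> ~recuse_self); contrapositively O(recuse_self -> ~notify_claim). Since O(recuse_self) holds, K gives O(~notify_claim).
Premise 8, O(pay_taxes -> notify_claim), contraposes to O(~notify_claim -> ~pay_taxes); with O(~notify_claim) we get O(~pay_taxes).
Premises 2, 4, 7, 9 do not contribute to this derivation.
So O(~pay_taxes) holds, i.e. F(pay_taxes). The claim follows.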